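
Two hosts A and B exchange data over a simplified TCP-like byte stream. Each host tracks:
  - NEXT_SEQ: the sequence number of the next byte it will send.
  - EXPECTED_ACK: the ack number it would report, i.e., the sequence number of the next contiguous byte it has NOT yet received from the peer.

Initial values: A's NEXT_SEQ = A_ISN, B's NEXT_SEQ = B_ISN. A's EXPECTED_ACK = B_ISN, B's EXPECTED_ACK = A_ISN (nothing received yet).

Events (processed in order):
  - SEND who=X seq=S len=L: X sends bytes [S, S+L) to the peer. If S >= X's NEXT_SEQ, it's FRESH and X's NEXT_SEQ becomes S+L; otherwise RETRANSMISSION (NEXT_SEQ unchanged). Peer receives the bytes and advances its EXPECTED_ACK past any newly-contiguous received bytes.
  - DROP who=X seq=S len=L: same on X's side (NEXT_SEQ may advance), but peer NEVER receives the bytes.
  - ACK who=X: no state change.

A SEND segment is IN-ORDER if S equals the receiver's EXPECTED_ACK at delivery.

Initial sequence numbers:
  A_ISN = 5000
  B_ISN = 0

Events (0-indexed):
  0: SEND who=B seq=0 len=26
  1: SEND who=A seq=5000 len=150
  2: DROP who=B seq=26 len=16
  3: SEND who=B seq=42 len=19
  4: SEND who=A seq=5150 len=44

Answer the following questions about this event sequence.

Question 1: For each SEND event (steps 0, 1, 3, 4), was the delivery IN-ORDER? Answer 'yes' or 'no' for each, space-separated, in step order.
Answer: yes yes no yes

Derivation:
Step 0: SEND seq=0 -> in-order
Step 1: SEND seq=5000 -> in-order
Step 3: SEND seq=42 -> out-of-order
Step 4: SEND seq=5150 -> in-order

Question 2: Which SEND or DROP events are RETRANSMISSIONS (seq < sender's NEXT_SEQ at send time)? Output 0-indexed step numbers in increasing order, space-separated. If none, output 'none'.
Step 0: SEND seq=0 -> fresh
Step 1: SEND seq=5000 -> fresh
Step 2: DROP seq=26 -> fresh
Step 3: SEND seq=42 -> fresh
Step 4: SEND seq=5150 -> fresh

Answer: none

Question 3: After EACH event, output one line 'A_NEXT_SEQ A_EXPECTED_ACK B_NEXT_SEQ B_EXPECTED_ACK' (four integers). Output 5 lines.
5000 26 26 5000
5150 26 26 5150
5150 26 42 5150
5150 26 61 5150
5194 26 61 5194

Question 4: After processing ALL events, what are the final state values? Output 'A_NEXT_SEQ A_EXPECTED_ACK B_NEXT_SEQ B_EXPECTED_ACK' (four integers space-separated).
After event 0: A_seq=5000 A_ack=26 B_seq=26 B_ack=5000
After event 1: A_seq=5150 A_ack=26 B_seq=26 B_ack=5150
After event 2: A_seq=5150 A_ack=26 B_seq=42 B_ack=5150
After event 3: A_seq=5150 A_ack=26 B_seq=61 B_ack=5150
After event 4: A_seq=5194 A_ack=26 B_seq=61 B_ack=5194

Answer: 5194 26 61 5194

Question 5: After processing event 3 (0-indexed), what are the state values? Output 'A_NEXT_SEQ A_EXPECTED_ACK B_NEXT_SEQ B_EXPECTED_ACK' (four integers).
After event 0: A_seq=5000 A_ack=26 B_seq=26 B_ack=5000
After event 1: A_seq=5150 A_ack=26 B_seq=26 B_ack=5150
After event 2: A_seq=5150 A_ack=26 B_seq=42 B_ack=5150
After event 3: A_seq=5150 A_ack=26 B_seq=61 B_ack=5150

5150 26 61 5150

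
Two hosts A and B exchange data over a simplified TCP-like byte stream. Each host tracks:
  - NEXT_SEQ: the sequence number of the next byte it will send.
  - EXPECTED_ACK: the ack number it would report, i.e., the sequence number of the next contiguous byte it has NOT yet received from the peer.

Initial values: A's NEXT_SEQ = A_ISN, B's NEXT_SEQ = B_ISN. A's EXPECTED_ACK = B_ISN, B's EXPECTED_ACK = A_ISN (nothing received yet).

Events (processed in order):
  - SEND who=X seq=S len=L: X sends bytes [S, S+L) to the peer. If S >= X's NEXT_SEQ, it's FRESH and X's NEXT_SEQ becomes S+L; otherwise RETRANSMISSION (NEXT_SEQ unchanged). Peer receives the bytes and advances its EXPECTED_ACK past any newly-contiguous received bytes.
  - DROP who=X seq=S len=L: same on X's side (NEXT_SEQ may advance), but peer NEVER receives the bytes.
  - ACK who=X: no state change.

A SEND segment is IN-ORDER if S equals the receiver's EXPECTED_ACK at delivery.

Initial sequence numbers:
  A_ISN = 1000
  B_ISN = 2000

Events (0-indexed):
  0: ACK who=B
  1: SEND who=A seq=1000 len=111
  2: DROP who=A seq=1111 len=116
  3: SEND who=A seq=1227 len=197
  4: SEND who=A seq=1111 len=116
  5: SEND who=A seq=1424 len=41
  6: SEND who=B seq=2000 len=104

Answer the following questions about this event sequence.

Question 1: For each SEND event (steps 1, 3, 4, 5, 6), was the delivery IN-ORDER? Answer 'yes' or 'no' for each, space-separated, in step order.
Answer: yes no yes yes yes

Derivation:
Step 1: SEND seq=1000 -> in-order
Step 3: SEND seq=1227 -> out-of-order
Step 4: SEND seq=1111 -> in-order
Step 5: SEND seq=1424 -> in-order
Step 6: SEND seq=2000 -> in-order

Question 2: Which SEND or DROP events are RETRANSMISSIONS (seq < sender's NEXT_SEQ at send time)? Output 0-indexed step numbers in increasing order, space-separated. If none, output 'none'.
Step 1: SEND seq=1000 -> fresh
Step 2: DROP seq=1111 -> fresh
Step 3: SEND seq=1227 -> fresh
Step 4: SEND seq=1111 -> retransmit
Step 5: SEND seq=1424 -> fresh
Step 6: SEND seq=2000 -> fresh

Answer: 4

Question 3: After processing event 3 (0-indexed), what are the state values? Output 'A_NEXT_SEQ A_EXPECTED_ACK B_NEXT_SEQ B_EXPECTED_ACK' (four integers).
After event 0: A_seq=1000 A_ack=2000 B_seq=2000 B_ack=1000
After event 1: A_seq=1111 A_ack=2000 B_seq=2000 B_ack=1111
After event 2: A_seq=1227 A_ack=2000 B_seq=2000 B_ack=1111
After event 3: A_seq=1424 A_ack=2000 B_seq=2000 B_ack=1111

1424 2000 2000 1111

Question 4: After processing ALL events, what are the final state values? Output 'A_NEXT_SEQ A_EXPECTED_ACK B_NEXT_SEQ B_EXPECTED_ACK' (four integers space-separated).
After event 0: A_seq=1000 A_ack=2000 B_seq=2000 B_ack=1000
After event 1: A_seq=1111 A_ack=2000 B_seq=2000 B_ack=1111
After event 2: A_seq=1227 A_ack=2000 B_seq=2000 B_ack=1111
After event 3: A_seq=1424 A_ack=2000 B_seq=2000 B_ack=1111
After event 4: A_seq=1424 A_ack=2000 B_seq=2000 B_ack=1424
After event 5: A_seq=1465 A_ack=2000 B_seq=2000 B_ack=1465
After event 6: A_seq=1465 A_ack=2104 B_seq=2104 B_ack=1465

Answer: 1465 2104 2104 1465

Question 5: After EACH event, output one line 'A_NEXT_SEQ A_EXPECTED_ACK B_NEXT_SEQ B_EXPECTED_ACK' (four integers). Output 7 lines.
1000 2000 2000 1000
1111 2000 2000 1111
1227 2000 2000 1111
1424 2000 2000 1111
1424 2000 2000 1424
1465 2000 2000 1465
1465 2104 2104 1465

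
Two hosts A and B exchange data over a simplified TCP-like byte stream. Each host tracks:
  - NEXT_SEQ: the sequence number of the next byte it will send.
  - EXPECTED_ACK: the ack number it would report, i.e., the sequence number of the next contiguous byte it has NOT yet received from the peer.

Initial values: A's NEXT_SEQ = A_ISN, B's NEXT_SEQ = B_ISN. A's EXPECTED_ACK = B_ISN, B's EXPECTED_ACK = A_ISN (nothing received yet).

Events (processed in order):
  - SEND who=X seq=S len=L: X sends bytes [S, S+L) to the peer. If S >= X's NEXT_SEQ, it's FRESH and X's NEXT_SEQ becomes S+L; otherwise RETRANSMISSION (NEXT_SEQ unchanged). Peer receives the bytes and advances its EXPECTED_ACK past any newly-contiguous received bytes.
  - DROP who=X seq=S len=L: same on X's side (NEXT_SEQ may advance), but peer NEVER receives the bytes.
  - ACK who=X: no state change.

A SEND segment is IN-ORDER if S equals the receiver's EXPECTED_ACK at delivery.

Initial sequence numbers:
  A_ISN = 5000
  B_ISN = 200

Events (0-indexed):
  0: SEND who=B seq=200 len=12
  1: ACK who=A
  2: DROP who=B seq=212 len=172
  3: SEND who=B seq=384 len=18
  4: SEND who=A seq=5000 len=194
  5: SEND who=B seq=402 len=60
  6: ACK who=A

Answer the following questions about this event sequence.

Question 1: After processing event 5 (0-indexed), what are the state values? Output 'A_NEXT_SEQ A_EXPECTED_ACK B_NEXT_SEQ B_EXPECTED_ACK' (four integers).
After event 0: A_seq=5000 A_ack=212 B_seq=212 B_ack=5000
After event 1: A_seq=5000 A_ack=212 B_seq=212 B_ack=5000
After event 2: A_seq=5000 A_ack=212 B_seq=384 B_ack=5000
After event 3: A_seq=5000 A_ack=212 B_seq=402 B_ack=5000
After event 4: A_seq=5194 A_ack=212 B_seq=402 B_ack=5194
After event 5: A_seq=5194 A_ack=212 B_seq=462 B_ack=5194

5194 212 462 5194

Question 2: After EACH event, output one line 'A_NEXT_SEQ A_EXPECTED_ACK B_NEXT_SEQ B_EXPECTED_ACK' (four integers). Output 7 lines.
5000 212 212 5000
5000 212 212 5000
5000 212 384 5000
5000 212 402 5000
5194 212 402 5194
5194 212 462 5194
5194 212 462 5194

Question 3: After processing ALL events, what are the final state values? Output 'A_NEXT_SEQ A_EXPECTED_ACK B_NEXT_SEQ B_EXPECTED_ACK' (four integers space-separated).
After event 0: A_seq=5000 A_ack=212 B_seq=212 B_ack=5000
After event 1: A_seq=5000 A_ack=212 B_seq=212 B_ack=5000
After event 2: A_seq=5000 A_ack=212 B_seq=384 B_ack=5000
After event 3: A_seq=5000 A_ack=212 B_seq=402 B_ack=5000
After event 4: A_seq=5194 A_ack=212 B_seq=402 B_ack=5194
After event 5: A_seq=5194 A_ack=212 B_seq=462 B_ack=5194
After event 6: A_seq=5194 A_ack=212 B_seq=462 B_ack=5194

Answer: 5194 212 462 5194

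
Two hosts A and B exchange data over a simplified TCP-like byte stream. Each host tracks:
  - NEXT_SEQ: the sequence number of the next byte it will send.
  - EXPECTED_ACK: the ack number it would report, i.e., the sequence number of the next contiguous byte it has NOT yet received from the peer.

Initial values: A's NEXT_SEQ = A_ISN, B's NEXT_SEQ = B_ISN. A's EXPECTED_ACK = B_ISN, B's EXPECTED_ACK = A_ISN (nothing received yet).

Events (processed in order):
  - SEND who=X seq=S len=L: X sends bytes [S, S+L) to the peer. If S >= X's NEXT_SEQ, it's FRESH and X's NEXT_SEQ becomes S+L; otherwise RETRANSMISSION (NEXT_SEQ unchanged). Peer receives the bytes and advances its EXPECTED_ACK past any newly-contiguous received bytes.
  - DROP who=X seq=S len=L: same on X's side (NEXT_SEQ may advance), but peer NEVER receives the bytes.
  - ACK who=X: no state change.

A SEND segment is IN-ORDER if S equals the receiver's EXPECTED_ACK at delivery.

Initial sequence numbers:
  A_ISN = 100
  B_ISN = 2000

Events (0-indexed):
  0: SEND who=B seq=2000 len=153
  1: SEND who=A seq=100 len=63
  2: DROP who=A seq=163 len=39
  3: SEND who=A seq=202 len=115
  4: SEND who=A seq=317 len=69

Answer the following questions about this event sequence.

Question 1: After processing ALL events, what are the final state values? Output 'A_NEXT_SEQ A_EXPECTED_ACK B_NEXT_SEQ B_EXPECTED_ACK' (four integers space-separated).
Answer: 386 2153 2153 163

Derivation:
After event 0: A_seq=100 A_ack=2153 B_seq=2153 B_ack=100
After event 1: A_seq=163 A_ack=2153 B_seq=2153 B_ack=163
After event 2: A_seq=202 A_ack=2153 B_seq=2153 B_ack=163
After event 3: A_seq=317 A_ack=2153 B_seq=2153 B_ack=163
After event 4: A_seq=386 A_ack=2153 B_seq=2153 B_ack=163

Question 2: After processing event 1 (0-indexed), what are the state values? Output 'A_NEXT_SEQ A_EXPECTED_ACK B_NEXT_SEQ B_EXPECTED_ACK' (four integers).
After event 0: A_seq=100 A_ack=2153 B_seq=2153 B_ack=100
After event 1: A_seq=163 A_ack=2153 B_seq=2153 B_ack=163

163 2153 2153 163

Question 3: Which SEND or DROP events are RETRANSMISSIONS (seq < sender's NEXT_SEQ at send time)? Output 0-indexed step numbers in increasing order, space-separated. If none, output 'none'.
Answer: none

Derivation:
Step 0: SEND seq=2000 -> fresh
Step 1: SEND seq=100 -> fresh
Step 2: DROP seq=163 -> fresh
Step 3: SEND seq=202 -> fresh
Step 4: SEND seq=317 -> fresh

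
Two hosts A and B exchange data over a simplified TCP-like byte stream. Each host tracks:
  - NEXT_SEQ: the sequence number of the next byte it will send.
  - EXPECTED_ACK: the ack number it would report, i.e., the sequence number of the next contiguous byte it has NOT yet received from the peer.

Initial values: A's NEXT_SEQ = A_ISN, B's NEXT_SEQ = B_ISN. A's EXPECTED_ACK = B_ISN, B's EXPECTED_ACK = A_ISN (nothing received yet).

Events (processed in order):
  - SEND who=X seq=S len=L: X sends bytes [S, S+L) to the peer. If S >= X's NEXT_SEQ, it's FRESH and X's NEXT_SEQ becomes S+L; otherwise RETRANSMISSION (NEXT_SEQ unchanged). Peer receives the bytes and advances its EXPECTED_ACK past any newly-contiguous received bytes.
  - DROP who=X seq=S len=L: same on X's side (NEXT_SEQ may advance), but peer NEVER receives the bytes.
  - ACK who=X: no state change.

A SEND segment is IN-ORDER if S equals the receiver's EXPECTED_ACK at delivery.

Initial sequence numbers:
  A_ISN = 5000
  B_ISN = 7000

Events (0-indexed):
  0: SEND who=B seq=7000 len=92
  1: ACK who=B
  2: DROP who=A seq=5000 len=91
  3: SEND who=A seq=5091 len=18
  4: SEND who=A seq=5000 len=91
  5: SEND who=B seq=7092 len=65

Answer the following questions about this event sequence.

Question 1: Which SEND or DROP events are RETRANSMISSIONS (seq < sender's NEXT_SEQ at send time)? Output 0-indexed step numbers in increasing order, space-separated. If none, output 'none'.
Answer: 4

Derivation:
Step 0: SEND seq=7000 -> fresh
Step 2: DROP seq=5000 -> fresh
Step 3: SEND seq=5091 -> fresh
Step 4: SEND seq=5000 -> retransmit
Step 5: SEND seq=7092 -> fresh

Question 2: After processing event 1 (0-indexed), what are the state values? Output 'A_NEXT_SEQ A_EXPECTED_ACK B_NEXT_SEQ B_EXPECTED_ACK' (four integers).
After event 0: A_seq=5000 A_ack=7092 B_seq=7092 B_ack=5000
After event 1: A_seq=5000 A_ack=7092 B_seq=7092 B_ack=5000

5000 7092 7092 5000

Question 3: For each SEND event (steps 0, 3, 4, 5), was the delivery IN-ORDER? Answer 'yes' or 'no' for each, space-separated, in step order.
Step 0: SEND seq=7000 -> in-order
Step 3: SEND seq=5091 -> out-of-order
Step 4: SEND seq=5000 -> in-order
Step 5: SEND seq=7092 -> in-order

Answer: yes no yes yes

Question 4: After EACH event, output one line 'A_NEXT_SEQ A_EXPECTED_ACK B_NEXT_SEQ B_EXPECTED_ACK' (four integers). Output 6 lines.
5000 7092 7092 5000
5000 7092 7092 5000
5091 7092 7092 5000
5109 7092 7092 5000
5109 7092 7092 5109
5109 7157 7157 5109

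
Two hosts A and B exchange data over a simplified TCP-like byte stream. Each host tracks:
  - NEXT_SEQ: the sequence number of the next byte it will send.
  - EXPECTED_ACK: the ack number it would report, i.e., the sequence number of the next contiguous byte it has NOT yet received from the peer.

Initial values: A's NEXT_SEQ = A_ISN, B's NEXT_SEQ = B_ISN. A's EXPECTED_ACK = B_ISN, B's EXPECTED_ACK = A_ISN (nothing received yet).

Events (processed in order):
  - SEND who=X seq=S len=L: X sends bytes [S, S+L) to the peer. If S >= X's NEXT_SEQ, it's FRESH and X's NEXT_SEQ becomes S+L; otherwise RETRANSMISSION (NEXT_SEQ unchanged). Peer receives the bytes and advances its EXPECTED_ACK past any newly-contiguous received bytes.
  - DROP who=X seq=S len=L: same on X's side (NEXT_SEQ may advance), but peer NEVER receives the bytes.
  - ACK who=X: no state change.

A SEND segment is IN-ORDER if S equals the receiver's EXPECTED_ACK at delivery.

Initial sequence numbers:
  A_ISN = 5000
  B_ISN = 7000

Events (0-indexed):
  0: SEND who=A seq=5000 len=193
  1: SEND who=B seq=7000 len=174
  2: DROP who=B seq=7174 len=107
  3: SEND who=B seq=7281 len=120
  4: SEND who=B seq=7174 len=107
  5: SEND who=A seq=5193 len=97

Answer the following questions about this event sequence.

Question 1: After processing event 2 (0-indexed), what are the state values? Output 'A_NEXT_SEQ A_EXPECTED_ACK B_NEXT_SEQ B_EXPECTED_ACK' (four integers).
After event 0: A_seq=5193 A_ack=7000 B_seq=7000 B_ack=5193
After event 1: A_seq=5193 A_ack=7174 B_seq=7174 B_ack=5193
After event 2: A_seq=5193 A_ack=7174 B_seq=7281 B_ack=5193

5193 7174 7281 5193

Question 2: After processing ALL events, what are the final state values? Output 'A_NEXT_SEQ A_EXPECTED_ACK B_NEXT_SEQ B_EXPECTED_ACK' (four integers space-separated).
After event 0: A_seq=5193 A_ack=7000 B_seq=7000 B_ack=5193
After event 1: A_seq=5193 A_ack=7174 B_seq=7174 B_ack=5193
After event 2: A_seq=5193 A_ack=7174 B_seq=7281 B_ack=5193
After event 3: A_seq=5193 A_ack=7174 B_seq=7401 B_ack=5193
After event 4: A_seq=5193 A_ack=7401 B_seq=7401 B_ack=5193
After event 5: A_seq=5290 A_ack=7401 B_seq=7401 B_ack=5290

Answer: 5290 7401 7401 5290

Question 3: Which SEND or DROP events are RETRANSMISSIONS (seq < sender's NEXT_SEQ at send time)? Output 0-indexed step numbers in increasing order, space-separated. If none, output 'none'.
Step 0: SEND seq=5000 -> fresh
Step 1: SEND seq=7000 -> fresh
Step 2: DROP seq=7174 -> fresh
Step 3: SEND seq=7281 -> fresh
Step 4: SEND seq=7174 -> retransmit
Step 5: SEND seq=5193 -> fresh

Answer: 4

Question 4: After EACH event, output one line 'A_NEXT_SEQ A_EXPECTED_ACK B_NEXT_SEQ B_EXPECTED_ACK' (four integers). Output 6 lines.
5193 7000 7000 5193
5193 7174 7174 5193
5193 7174 7281 5193
5193 7174 7401 5193
5193 7401 7401 5193
5290 7401 7401 5290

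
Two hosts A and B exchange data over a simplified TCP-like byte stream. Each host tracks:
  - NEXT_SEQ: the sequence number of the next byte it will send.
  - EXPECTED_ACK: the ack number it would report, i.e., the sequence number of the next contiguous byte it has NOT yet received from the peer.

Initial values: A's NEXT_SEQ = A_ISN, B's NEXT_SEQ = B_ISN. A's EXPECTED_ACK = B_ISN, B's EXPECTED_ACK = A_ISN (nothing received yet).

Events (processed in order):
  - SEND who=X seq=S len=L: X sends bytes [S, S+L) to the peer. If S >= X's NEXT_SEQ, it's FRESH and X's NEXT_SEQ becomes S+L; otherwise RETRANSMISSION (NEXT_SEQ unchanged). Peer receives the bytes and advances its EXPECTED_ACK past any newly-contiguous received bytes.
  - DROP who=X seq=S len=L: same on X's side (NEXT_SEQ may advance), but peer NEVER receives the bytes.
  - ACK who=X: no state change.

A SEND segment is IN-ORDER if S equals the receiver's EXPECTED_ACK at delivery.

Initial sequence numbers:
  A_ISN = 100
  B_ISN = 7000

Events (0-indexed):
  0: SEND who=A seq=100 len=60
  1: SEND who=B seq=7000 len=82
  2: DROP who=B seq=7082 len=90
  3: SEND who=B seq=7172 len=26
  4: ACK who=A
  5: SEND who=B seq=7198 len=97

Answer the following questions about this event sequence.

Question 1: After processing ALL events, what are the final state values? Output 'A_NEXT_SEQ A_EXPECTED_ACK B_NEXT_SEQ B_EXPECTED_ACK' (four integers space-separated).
After event 0: A_seq=160 A_ack=7000 B_seq=7000 B_ack=160
After event 1: A_seq=160 A_ack=7082 B_seq=7082 B_ack=160
After event 2: A_seq=160 A_ack=7082 B_seq=7172 B_ack=160
After event 3: A_seq=160 A_ack=7082 B_seq=7198 B_ack=160
After event 4: A_seq=160 A_ack=7082 B_seq=7198 B_ack=160
After event 5: A_seq=160 A_ack=7082 B_seq=7295 B_ack=160

Answer: 160 7082 7295 160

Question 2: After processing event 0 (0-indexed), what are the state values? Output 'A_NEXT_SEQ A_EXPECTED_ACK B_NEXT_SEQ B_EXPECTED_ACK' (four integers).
After event 0: A_seq=160 A_ack=7000 B_seq=7000 B_ack=160

160 7000 7000 160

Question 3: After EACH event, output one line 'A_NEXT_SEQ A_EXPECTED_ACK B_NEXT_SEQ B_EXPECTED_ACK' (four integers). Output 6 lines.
160 7000 7000 160
160 7082 7082 160
160 7082 7172 160
160 7082 7198 160
160 7082 7198 160
160 7082 7295 160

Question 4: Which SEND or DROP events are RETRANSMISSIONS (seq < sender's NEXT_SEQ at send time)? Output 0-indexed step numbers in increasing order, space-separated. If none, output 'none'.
Step 0: SEND seq=100 -> fresh
Step 1: SEND seq=7000 -> fresh
Step 2: DROP seq=7082 -> fresh
Step 3: SEND seq=7172 -> fresh
Step 5: SEND seq=7198 -> fresh

Answer: none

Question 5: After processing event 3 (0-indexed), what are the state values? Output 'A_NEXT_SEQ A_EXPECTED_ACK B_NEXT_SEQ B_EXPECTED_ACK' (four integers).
After event 0: A_seq=160 A_ack=7000 B_seq=7000 B_ack=160
After event 1: A_seq=160 A_ack=7082 B_seq=7082 B_ack=160
After event 2: A_seq=160 A_ack=7082 B_seq=7172 B_ack=160
After event 3: A_seq=160 A_ack=7082 B_seq=7198 B_ack=160

160 7082 7198 160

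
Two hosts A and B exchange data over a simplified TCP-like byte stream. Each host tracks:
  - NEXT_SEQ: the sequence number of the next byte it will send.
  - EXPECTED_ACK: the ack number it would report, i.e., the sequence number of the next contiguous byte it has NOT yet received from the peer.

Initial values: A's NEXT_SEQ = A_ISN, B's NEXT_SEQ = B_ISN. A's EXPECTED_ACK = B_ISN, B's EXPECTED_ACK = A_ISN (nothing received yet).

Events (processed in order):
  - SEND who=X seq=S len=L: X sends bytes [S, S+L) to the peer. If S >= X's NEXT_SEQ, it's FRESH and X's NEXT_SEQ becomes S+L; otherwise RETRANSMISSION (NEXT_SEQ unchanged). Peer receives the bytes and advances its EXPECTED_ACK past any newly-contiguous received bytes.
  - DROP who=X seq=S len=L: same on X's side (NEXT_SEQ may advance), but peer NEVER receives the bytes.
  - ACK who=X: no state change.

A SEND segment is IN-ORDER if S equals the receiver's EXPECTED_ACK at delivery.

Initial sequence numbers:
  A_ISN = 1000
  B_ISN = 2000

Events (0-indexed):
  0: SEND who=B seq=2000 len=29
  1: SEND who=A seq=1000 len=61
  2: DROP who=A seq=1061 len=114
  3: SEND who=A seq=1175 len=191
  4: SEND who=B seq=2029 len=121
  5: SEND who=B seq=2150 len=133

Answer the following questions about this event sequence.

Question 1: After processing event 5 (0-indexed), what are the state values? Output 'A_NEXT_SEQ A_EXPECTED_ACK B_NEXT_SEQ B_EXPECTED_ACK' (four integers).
After event 0: A_seq=1000 A_ack=2029 B_seq=2029 B_ack=1000
After event 1: A_seq=1061 A_ack=2029 B_seq=2029 B_ack=1061
After event 2: A_seq=1175 A_ack=2029 B_seq=2029 B_ack=1061
After event 3: A_seq=1366 A_ack=2029 B_seq=2029 B_ack=1061
After event 4: A_seq=1366 A_ack=2150 B_seq=2150 B_ack=1061
After event 5: A_seq=1366 A_ack=2283 B_seq=2283 B_ack=1061

1366 2283 2283 1061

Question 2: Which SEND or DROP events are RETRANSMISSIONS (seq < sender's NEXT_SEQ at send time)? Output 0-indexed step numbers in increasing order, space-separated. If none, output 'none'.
Answer: none

Derivation:
Step 0: SEND seq=2000 -> fresh
Step 1: SEND seq=1000 -> fresh
Step 2: DROP seq=1061 -> fresh
Step 3: SEND seq=1175 -> fresh
Step 4: SEND seq=2029 -> fresh
Step 5: SEND seq=2150 -> fresh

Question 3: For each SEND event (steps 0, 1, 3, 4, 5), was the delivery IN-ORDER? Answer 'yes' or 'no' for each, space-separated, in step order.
Step 0: SEND seq=2000 -> in-order
Step 1: SEND seq=1000 -> in-order
Step 3: SEND seq=1175 -> out-of-order
Step 4: SEND seq=2029 -> in-order
Step 5: SEND seq=2150 -> in-order

Answer: yes yes no yes yes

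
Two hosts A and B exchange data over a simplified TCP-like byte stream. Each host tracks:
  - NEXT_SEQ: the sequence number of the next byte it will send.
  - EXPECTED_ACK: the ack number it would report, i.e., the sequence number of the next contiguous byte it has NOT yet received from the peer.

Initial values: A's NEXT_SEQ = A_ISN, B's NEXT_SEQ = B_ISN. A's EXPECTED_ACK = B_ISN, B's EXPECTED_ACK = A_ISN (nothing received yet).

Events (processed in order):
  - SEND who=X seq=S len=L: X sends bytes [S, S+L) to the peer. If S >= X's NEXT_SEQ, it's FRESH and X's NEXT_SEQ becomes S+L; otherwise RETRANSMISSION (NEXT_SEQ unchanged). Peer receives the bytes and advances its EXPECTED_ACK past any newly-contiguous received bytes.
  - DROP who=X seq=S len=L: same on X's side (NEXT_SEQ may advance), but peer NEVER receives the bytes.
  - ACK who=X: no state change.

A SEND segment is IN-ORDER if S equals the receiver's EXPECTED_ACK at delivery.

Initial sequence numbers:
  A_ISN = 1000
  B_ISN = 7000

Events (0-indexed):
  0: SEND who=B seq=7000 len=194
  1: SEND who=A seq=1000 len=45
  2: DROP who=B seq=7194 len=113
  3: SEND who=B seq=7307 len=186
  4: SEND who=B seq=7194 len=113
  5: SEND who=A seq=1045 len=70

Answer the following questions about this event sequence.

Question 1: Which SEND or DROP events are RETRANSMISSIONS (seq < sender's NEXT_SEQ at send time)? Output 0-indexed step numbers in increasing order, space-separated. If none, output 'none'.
Answer: 4

Derivation:
Step 0: SEND seq=7000 -> fresh
Step 1: SEND seq=1000 -> fresh
Step 2: DROP seq=7194 -> fresh
Step 3: SEND seq=7307 -> fresh
Step 4: SEND seq=7194 -> retransmit
Step 5: SEND seq=1045 -> fresh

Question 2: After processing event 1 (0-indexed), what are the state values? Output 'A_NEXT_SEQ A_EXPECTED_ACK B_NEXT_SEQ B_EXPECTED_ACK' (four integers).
After event 0: A_seq=1000 A_ack=7194 B_seq=7194 B_ack=1000
After event 1: A_seq=1045 A_ack=7194 B_seq=7194 B_ack=1045

1045 7194 7194 1045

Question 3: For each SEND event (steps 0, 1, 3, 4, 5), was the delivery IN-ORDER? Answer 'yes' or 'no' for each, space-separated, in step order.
Step 0: SEND seq=7000 -> in-order
Step 1: SEND seq=1000 -> in-order
Step 3: SEND seq=7307 -> out-of-order
Step 4: SEND seq=7194 -> in-order
Step 5: SEND seq=1045 -> in-order

Answer: yes yes no yes yes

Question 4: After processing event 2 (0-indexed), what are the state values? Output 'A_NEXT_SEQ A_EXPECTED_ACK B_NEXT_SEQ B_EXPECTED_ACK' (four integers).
After event 0: A_seq=1000 A_ack=7194 B_seq=7194 B_ack=1000
After event 1: A_seq=1045 A_ack=7194 B_seq=7194 B_ack=1045
After event 2: A_seq=1045 A_ack=7194 B_seq=7307 B_ack=1045

1045 7194 7307 1045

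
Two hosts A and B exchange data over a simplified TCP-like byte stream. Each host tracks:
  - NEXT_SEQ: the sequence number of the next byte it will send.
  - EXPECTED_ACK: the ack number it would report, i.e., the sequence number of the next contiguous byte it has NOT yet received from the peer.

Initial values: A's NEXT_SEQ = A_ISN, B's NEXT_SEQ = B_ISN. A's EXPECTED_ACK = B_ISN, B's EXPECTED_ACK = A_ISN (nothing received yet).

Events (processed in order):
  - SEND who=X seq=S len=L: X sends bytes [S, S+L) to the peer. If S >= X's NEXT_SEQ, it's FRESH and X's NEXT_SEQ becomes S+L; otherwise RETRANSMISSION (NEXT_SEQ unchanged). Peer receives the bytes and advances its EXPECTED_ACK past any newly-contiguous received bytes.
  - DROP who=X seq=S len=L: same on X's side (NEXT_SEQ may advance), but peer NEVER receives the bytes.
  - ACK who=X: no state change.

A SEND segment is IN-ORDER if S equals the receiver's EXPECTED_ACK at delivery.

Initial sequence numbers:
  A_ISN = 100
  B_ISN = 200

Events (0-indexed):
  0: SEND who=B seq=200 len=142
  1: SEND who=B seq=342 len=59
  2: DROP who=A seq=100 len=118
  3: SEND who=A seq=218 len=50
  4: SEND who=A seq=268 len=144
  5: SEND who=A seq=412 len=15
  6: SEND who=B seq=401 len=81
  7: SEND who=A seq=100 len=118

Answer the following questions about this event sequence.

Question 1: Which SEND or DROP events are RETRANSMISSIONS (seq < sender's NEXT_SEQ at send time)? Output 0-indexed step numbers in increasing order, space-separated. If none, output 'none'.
Step 0: SEND seq=200 -> fresh
Step 1: SEND seq=342 -> fresh
Step 2: DROP seq=100 -> fresh
Step 3: SEND seq=218 -> fresh
Step 4: SEND seq=268 -> fresh
Step 5: SEND seq=412 -> fresh
Step 6: SEND seq=401 -> fresh
Step 7: SEND seq=100 -> retransmit

Answer: 7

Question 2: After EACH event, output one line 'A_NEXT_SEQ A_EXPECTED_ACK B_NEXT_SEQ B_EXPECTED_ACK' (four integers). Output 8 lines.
100 342 342 100
100 401 401 100
218 401 401 100
268 401 401 100
412 401 401 100
427 401 401 100
427 482 482 100
427 482 482 427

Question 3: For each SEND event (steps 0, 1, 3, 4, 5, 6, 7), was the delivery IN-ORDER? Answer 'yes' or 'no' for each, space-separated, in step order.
Answer: yes yes no no no yes yes

Derivation:
Step 0: SEND seq=200 -> in-order
Step 1: SEND seq=342 -> in-order
Step 3: SEND seq=218 -> out-of-order
Step 4: SEND seq=268 -> out-of-order
Step 5: SEND seq=412 -> out-of-order
Step 6: SEND seq=401 -> in-order
Step 7: SEND seq=100 -> in-order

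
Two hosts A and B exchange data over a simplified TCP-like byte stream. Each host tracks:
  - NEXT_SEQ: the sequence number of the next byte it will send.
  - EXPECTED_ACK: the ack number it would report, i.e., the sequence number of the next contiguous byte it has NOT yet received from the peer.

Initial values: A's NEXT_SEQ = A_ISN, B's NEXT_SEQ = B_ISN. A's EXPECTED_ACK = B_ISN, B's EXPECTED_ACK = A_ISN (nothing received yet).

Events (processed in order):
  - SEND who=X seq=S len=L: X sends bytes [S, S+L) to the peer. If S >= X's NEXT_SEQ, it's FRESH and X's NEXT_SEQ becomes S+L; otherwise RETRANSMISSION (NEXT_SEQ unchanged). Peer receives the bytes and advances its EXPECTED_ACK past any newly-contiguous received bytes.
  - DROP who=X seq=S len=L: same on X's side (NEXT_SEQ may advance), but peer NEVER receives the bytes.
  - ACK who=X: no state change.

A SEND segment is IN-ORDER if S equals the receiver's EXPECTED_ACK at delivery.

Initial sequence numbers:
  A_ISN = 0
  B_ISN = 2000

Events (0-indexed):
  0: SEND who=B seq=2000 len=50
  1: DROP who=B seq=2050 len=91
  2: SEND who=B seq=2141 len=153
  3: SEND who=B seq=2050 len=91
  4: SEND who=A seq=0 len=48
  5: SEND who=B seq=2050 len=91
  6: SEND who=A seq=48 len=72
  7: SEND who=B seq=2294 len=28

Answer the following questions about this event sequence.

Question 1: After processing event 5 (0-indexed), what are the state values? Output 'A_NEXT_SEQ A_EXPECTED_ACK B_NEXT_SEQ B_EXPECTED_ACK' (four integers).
After event 0: A_seq=0 A_ack=2050 B_seq=2050 B_ack=0
After event 1: A_seq=0 A_ack=2050 B_seq=2141 B_ack=0
After event 2: A_seq=0 A_ack=2050 B_seq=2294 B_ack=0
After event 3: A_seq=0 A_ack=2294 B_seq=2294 B_ack=0
After event 4: A_seq=48 A_ack=2294 B_seq=2294 B_ack=48
After event 5: A_seq=48 A_ack=2294 B_seq=2294 B_ack=48

48 2294 2294 48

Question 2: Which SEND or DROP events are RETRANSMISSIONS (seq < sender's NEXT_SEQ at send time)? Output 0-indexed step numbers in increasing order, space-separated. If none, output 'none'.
Step 0: SEND seq=2000 -> fresh
Step 1: DROP seq=2050 -> fresh
Step 2: SEND seq=2141 -> fresh
Step 3: SEND seq=2050 -> retransmit
Step 4: SEND seq=0 -> fresh
Step 5: SEND seq=2050 -> retransmit
Step 6: SEND seq=48 -> fresh
Step 7: SEND seq=2294 -> fresh

Answer: 3 5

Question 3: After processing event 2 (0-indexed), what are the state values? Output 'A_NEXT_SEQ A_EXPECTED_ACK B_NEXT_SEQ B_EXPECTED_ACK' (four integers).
After event 0: A_seq=0 A_ack=2050 B_seq=2050 B_ack=0
After event 1: A_seq=0 A_ack=2050 B_seq=2141 B_ack=0
After event 2: A_seq=0 A_ack=2050 B_seq=2294 B_ack=0

0 2050 2294 0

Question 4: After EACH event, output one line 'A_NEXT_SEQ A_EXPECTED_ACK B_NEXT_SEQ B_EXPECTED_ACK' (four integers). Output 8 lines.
0 2050 2050 0
0 2050 2141 0
0 2050 2294 0
0 2294 2294 0
48 2294 2294 48
48 2294 2294 48
120 2294 2294 120
120 2322 2322 120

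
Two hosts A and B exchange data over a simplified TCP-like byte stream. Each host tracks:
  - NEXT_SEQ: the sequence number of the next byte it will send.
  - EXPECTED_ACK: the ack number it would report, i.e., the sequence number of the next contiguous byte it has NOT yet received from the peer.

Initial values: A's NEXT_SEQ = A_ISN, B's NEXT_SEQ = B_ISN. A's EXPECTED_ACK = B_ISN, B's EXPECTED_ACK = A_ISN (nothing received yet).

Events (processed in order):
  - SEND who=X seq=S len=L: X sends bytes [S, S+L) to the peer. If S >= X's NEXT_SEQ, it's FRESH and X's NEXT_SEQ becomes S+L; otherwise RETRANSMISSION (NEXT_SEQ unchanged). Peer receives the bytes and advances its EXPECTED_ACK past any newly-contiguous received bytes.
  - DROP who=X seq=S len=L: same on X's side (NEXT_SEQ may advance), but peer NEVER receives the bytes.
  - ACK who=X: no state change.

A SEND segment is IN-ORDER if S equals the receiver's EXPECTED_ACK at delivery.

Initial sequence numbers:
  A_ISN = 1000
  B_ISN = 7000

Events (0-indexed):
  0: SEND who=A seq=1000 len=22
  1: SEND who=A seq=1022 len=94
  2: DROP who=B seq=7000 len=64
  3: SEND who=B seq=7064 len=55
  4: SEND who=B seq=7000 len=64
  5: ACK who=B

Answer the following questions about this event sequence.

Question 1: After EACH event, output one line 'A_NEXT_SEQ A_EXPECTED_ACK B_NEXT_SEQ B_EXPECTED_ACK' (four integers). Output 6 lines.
1022 7000 7000 1022
1116 7000 7000 1116
1116 7000 7064 1116
1116 7000 7119 1116
1116 7119 7119 1116
1116 7119 7119 1116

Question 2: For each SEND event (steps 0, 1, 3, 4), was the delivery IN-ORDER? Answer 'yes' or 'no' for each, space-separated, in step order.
Step 0: SEND seq=1000 -> in-order
Step 1: SEND seq=1022 -> in-order
Step 3: SEND seq=7064 -> out-of-order
Step 4: SEND seq=7000 -> in-order

Answer: yes yes no yes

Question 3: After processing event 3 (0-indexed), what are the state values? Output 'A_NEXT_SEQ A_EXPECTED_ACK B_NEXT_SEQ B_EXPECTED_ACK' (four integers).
After event 0: A_seq=1022 A_ack=7000 B_seq=7000 B_ack=1022
After event 1: A_seq=1116 A_ack=7000 B_seq=7000 B_ack=1116
After event 2: A_seq=1116 A_ack=7000 B_seq=7064 B_ack=1116
After event 3: A_seq=1116 A_ack=7000 B_seq=7119 B_ack=1116

1116 7000 7119 1116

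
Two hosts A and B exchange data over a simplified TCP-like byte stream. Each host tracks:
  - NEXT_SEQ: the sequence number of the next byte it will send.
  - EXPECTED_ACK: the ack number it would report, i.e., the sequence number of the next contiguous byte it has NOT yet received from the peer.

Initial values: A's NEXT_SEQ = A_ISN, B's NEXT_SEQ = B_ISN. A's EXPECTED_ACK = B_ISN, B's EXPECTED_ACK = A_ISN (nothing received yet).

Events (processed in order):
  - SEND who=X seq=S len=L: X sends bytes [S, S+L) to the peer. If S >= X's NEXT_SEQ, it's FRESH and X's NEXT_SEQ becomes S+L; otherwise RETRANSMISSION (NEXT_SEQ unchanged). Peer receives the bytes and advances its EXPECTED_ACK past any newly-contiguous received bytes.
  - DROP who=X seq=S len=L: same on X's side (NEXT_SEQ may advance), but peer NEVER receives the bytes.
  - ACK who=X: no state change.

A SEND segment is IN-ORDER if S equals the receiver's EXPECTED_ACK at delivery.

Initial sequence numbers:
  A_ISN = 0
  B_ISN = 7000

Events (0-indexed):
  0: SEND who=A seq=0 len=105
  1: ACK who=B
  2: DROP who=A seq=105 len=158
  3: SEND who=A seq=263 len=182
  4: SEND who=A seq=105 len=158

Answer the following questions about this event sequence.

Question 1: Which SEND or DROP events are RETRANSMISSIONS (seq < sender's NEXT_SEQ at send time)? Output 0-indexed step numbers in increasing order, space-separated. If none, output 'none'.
Step 0: SEND seq=0 -> fresh
Step 2: DROP seq=105 -> fresh
Step 3: SEND seq=263 -> fresh
Step 4: SEND seq=105 -> retransmit

Answer: 4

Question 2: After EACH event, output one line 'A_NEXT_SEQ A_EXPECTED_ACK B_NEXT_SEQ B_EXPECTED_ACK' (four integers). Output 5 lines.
105 7000 7000 105
105 7000 7000 105
263 7000 7000 105
445 7000 7000 105
445 7000 7000 445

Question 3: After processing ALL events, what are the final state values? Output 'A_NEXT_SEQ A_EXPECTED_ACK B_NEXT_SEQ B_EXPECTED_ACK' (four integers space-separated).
After event 0: A_seq=105 A_ack=7000 B_seq=7000 B_ack=105
After event 1: A_seq=105 A_ack=7000 B_seq=7000 B_ack=105
After event 2: A_seq=263 A_ack=7000 B_seq=7000 B_ack=105
After event 3: A_seq=445 A_ack=7000 B_seq=7000 B_ack=105
After event 4: A_seq=445 A_ack=7000 B_seq=7000 B_ack=445

Answer: 445 7000 7000 445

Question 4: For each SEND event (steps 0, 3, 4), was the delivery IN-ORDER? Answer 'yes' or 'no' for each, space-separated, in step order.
Answer: yes no yes

Derivation:
Step 0: SEND seq=0 -> in-order
Step 3: SEND seq=263 -> out-of-order
Step 4: SEND seq=105 -> in-order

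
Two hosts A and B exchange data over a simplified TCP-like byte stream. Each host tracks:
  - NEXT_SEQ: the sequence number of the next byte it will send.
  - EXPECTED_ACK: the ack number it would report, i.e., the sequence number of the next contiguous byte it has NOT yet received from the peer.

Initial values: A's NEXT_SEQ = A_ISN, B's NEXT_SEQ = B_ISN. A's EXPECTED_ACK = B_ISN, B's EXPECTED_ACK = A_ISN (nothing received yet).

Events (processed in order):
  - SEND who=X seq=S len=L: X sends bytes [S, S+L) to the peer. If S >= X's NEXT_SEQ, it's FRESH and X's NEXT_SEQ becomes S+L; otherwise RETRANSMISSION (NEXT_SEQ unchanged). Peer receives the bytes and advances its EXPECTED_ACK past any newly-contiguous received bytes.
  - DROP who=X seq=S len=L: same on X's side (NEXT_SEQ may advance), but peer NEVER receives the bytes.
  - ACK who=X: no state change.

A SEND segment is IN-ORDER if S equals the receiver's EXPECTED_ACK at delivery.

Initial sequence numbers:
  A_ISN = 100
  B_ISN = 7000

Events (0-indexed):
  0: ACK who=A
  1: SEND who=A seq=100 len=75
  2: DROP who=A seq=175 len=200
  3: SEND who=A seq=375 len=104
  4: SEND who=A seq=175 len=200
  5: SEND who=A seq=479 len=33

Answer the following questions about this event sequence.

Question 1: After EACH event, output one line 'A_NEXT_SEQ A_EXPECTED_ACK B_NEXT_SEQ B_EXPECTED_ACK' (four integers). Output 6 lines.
100 7000 7000 100
175 7000 7000 175
375 7000 7000 175
479 7000 7000 175
479 7000 7000 479
512 7000 7000 512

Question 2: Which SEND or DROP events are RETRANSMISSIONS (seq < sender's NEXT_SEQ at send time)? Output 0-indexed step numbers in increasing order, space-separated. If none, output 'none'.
Answer: 4

Derivation:
Step 1: SEND seq=100 -> fresh
Step 2: DROP seq=175 -> fresh
Step 3: SEND seq=375 -> fresh
Step 4: SEND seq=175 -> retransmit
Step 5: SEND seq=479 -> fresh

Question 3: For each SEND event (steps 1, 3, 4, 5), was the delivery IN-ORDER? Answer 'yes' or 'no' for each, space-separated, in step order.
Answer: yes no yes yes

Derivation:
Step 1: SEND seq=100 -> in-order
Step 3: SEND seq=375 -> out-of-order
Step 4: SEND seq=175 -> in-order
Step 5: SEND seq=479 -> in-order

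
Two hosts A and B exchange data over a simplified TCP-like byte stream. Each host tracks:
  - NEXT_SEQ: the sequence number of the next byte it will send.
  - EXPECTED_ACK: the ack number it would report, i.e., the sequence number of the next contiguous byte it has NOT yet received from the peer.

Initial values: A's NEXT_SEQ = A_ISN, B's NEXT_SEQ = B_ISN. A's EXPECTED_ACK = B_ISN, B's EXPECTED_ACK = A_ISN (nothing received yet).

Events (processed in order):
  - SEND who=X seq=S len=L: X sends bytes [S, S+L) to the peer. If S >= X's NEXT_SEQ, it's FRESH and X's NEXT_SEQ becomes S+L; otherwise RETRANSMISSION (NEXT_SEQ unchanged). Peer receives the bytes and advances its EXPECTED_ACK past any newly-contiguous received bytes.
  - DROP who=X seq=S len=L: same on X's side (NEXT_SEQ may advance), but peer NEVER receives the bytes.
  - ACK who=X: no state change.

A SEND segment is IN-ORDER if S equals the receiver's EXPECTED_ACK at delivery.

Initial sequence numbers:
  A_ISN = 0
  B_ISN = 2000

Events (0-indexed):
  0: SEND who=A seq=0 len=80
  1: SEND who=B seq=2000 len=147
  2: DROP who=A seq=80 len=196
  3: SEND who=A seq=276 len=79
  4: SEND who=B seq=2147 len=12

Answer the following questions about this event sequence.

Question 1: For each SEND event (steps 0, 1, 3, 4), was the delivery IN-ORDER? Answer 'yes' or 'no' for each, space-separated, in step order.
Answer: yes yes no yes

Derivation:
Step 0: SEND seq=0 -> in-order
Step 1: SEND seq=2000 -> in-order
Step 3: SEND seq=276 -> out-of-order
Step 4: SEND seq=2147 -> in-order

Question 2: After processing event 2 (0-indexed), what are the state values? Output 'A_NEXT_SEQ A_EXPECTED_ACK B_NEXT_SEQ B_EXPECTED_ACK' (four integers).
After event 0: A_seq=80 A_ack=2000 B_seq=2000 B_ack=80
After event 1: A_seq=80 A_ack=2147 B_seq=2147 B_ack=80
After event 2: A_seq=276 A_ack=2147 B_seq=2147 B_ack=80

276 2147 2147 80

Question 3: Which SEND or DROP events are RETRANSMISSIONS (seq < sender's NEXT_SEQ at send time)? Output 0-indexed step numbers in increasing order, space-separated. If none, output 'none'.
Answer: none

Derivation:
Step 0: SEND seq=0 -> fresh
Step 1: SEND seq=2000 -> fresh
Step 2: DROP seq=80 -> fresh
Step 3: SEND seq=276 -> fresh
Step 4: SEND seq=2147 -> fresh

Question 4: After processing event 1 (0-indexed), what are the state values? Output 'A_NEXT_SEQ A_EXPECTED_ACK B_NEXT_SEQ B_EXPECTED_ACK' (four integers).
After event 0: A_seq=80 A_ack=2000 B_seq=2000 B_ack=80
After event 1: A_seq=80 A_ack=2147 B_seq=2147 B_ack=80

80 2147 2147 80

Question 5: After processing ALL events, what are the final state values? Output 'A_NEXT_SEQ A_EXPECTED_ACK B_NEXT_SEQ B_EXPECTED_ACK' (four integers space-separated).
After event 0: A_seq=80 A_ack=2000 B_seq=2000 B_ack=80
After event 1: A_seq=80 A_ack=2147 B_seq=2147 B_ack=80
After event 2: A_seq=276 A_ack=2147 B_seq=2147 B_ack=80
After event 3: A_seq=355 A_ack=2147 B_seq=2147 B_ack=80
After event 4: A_seq=355 A_ack=2159 B_seq=2159 B_ack=80

Answer: 355 2159 2159 80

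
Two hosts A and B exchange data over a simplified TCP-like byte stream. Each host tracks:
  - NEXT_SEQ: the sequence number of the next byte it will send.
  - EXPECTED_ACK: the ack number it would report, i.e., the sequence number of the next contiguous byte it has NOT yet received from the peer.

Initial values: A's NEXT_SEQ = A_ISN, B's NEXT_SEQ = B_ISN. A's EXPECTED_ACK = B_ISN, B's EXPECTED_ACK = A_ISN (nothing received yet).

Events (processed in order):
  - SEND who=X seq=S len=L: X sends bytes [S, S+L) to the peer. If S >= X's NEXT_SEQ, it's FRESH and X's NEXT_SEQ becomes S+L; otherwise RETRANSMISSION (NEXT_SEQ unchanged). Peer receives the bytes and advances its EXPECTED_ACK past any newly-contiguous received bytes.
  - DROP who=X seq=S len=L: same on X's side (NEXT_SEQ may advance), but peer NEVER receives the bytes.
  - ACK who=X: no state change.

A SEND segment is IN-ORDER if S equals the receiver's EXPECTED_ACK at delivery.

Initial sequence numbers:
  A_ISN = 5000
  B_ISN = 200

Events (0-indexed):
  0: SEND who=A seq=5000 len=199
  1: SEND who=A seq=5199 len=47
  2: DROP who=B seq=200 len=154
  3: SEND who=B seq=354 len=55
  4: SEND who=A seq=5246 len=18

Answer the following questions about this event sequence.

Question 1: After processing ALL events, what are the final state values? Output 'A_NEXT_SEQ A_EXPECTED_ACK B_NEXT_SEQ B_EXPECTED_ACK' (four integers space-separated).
Answer: 5264 200 409 5264

Derivation:
After event 0: A_seq=5199 A_ack=200 B_seq=200 B_ack=5199
After event 1: A_seq=5246 A_ack=200 B_seq=200 B_ack=5246
After event 2: A_seq=5246 A_ack=200 B_seq=354 B_ack=5246
After event 3: A_seq=5246 A_ack=200 B_seq=409 B_ack=5246
After event 4: A_seq=5264 A_ack=200 B_seq=409 B_ack=5264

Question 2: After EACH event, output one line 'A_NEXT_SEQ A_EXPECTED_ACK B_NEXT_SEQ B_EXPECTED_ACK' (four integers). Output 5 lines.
5199 200 200 5199
5246 200 200 5246
5246 200 354 5246
5246 200 409 5246
5264 200 409 5264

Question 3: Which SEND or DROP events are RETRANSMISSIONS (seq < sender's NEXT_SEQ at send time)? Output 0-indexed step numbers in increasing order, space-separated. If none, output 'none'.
Step 0: SEND seq=5000 -> fresh
Step 1: SEND seq=5199 -> fresh
Step 2: DROP seq=200 -> fresh
Step 3: SEND seq=354 -> fresh
Step 4: SEND seq=5246 -> fresh

Answer: none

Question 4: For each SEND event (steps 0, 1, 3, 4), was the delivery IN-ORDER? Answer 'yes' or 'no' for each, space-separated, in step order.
Answer: yes yes no yes

Derivation:
Step 0: SEND seq=5000 -> in-order
Step 1: SEND seq=5199 -> in-order
Step 3: SEND seq=354 -> out-of-order
Step 4: SEND seq=5246 -> in-order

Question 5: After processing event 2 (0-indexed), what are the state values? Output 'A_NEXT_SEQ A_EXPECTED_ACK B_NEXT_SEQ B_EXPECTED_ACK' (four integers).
After event 0: A_seq=5199 A_ack=200 B_seq=200 B_ack=5199
After event 1: A_seq=5246 A_ack=200 B_seq=200 B_ack=5246
After event 2: A_seq=5246 A_ack=200 B_seq=354 B_ack=5246

5246 200 354 5246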